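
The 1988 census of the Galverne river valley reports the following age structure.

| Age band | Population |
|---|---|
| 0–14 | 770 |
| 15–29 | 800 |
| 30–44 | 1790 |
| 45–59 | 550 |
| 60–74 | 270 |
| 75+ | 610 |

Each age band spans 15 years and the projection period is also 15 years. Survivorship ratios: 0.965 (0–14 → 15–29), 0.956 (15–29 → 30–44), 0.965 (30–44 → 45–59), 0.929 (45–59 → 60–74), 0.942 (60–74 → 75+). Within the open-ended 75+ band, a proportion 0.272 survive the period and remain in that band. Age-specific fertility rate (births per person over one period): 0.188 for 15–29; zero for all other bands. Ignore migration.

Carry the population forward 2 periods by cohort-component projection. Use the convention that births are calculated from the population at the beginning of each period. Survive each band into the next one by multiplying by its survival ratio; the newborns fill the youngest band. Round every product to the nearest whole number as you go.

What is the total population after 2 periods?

After projecting period 1:
Births: 800 × 0.188 = 150
15–29: 770 × 0.965 = 743
30–44: 800 × 0.956 = 765
45–59: 1790 × 0.965 = 1727
60–74: 550 × 0.929 = 511
75+: 270 × 0.942 + 610 × 0.272 = 254 + 166 = 420
→ [150, 743, 765, 1727, 511, 420]
After projecting period 2:
Births: 743 × 0.188 = 140
15–29: 150 × 0.965 = 145
30–44: 743 × 0.956 = 710
45–59: 765 × 0.965 = 738
60–74: 1727 × 0.929 = 1604
75+: 511 × 0.942 + 420 × 0.272 = 481 + 114 = 595
→ [140, 145, 710, 738, 1604, 595]
Total after period 2: 140 + 145 + 710 + 738 + 1604 + 595 = 3932

3932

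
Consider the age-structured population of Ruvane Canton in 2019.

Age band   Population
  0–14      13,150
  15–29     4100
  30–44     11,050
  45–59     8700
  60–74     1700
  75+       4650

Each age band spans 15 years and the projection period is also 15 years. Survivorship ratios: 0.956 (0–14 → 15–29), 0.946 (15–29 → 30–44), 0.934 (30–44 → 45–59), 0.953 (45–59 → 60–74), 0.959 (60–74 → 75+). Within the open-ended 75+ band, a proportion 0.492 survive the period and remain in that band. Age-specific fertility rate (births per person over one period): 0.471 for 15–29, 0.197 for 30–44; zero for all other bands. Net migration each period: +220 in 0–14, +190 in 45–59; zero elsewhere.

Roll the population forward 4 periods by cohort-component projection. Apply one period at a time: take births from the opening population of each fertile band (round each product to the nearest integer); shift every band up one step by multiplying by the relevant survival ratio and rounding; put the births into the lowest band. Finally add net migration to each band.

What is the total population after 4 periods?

After projecting period 1:
Births: 4100 × 0.471 = 1931 ; 11050 × 0.197 = 2177 ⇒ total 4108
15–29: 13150 × 0.956 = 12571
30–44: 4100 × 0.946 = 3879
45–59: 11050 × 0.934 = 10321
60–74: 8700 × 0.953 = 8291
75+: 1700 × 0.959 + 4650 × 0.492 = 1630 + 2288 = 3918
Net migration: 0–14 + 220 → 4328; 45–59 + 190 → 10511
→ [4328, 12571, 3879, 10511, 8291, 3918]
After projecting period 2:
Births: 12571 × 0.471 = 5921 ; 3879 × 0.197 = 764 ⇒ total 6685
15–29: 4328 × 0.956 = 4138
30–44: 12571 × 0.946 = 11892
45–59: 3879 × 0.934 = 3623
60–74: 10511 × 0.953 = 10017
75+: 8291 × 0.959 + 3918 × 0.492 = 7951 + 1928 = 9879
Net migration: 0–14 + 220 → 6905; 45–59 + 190 → 3813
→ [6905, 4138, 11892, 3813, 10017, 9879]
After projecting period 3:
Births: 4138 × 0.471 = 1949 ; 11892 × 0.197 = 2343 ⇒ total 4292
15–29: 6905 × 0.956 = 6601
30–44: 4138 × 0.946 = 3915
45–59: 11892 × 0.934 = 11107
60–74: 3813 × 0.953 = 3634
75+: 10017 × 0.959 + 9879 × 0.492 = 9606 + 4860 = 14466
Net migration: 0–14 + 220 → 4512; 45–59 + 190 → 11297
→ [4512, 6601, 3915, 11297, 3634, 14466]
After projecting period 4:
Births: 6601 × 0.471 = 3109 ; 3915 × 0.197 = 771 ⇒ total 3880
15–29: 4512 × 0.956 = 4313
30–44: 6601 × 0.946 = 6245
45–59: 3915 × 0.934 = 3657
60–74: 11297 × 0.953 = 10766
75+: 3634 × 0.959 + 14466 × 0.492 = 3485 + 7117 = 10602
Net migration: 0–14 + 220 → 4100; 45–59 + 190 → 3847
→ [4100, 4313, 6245, 3847, 10766, 10602]
Total after period 4: 4100 + 4313 + 6245 + 3847 + 10766 + 10602 = 39873

39873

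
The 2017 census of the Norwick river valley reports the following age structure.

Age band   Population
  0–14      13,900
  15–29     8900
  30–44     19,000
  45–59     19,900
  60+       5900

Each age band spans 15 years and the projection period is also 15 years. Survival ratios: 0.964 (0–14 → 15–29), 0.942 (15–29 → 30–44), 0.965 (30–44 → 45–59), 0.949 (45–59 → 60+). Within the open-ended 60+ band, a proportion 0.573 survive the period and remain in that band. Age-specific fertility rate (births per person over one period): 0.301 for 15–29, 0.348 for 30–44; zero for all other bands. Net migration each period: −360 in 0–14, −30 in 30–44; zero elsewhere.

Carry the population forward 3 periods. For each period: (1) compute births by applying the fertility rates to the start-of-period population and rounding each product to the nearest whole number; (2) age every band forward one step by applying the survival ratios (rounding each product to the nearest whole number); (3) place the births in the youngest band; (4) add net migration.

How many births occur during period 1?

9291

— Period 1 —
Births: 8900 × 0.301 = 2679, 19000 × 0.348 = 6612 ⇒ total 9291
15–29: 13900 × 0.964 = 13400
30–44: 8900 × 0.942 = 8384
45–59: 19000 × 0.965 = 18335
60+: 19900 × 0.949 + 5900 × 0.573 = 18885 + 3381 = 22266
Net migration: 0–14 − 360 → 8931; 30–44 − 30 → 8354
→ [8931, 13400, 8354, 18335, 22266]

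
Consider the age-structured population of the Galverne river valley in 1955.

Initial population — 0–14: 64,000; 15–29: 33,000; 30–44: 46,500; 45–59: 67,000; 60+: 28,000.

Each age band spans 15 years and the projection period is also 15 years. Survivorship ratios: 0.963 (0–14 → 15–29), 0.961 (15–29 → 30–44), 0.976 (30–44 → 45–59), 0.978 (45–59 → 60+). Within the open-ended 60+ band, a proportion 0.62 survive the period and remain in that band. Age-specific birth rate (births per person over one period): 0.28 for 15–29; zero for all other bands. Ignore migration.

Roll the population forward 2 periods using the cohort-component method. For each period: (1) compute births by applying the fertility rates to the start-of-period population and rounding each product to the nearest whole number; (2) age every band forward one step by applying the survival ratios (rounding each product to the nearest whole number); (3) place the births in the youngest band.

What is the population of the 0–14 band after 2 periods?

Period 1:
Births: 33000 * 0.28 = 9240
15–29: 64000 * 0.963 = 61632
30–44: 33000 * 0.961 = 31713
45–59: 46500 * 0.976 = 45384
60+: 67000 * 0.978 + 28000 * 0.62 = 65526 + 17360 = 82886
Population now: 0–14=9240, 15–29=61632, 30–44=31713, 45–59=45384, 60+=82886
Period 2:
Births: 61632 * 0.28 = 17257
15–29: 9240 * 0.963 = 8898
30–44: 61632 * 0.961 = 59228
45–59: 31713 * 0.976 = 30952
60+: 45384 * 0.978 + 82886 * 0.62 = 44386 + 51389 = 95775
Population now: 0–14=17257, 15–29=8898, 30–44=59228, 45–59=30952, 60+=95775

17257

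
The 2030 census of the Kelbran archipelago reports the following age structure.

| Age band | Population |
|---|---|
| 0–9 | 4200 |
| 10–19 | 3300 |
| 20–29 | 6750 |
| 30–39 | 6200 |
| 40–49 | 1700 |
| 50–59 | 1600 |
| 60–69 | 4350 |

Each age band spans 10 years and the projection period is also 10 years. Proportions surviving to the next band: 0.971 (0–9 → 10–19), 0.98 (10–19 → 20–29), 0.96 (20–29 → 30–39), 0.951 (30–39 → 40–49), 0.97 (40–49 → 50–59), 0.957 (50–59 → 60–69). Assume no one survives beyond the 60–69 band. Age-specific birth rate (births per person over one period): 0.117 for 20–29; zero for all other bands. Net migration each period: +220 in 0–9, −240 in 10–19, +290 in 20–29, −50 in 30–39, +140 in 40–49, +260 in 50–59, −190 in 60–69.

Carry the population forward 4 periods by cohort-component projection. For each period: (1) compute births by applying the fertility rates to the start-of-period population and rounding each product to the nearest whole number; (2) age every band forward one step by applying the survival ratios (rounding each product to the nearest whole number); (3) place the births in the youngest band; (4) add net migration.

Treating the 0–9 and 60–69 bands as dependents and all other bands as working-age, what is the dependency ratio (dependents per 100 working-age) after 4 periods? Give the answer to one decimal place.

66.9

[period 1]
Births: 6750 * 0.117 = 790
10–19: 4200 * 0.971 = 4078
20–29: 3300 * 0.98 = 3234
30–39: 6750 * 0.96 = 6480
40–49: 6200 * 0.951 = 5896
50–59: 1700 * 0.97 = 1649
60–69: 1600 * 0.957 = 1531
Net migration: 0–9 + 220 → 1010; 10–19 − 240 → 3838; 20–29 + 290 → 3524; 30–39 − 50 → 6430; 40–49 + 140 → 6036; 50–59 + 260 → 1909; 60–69 − 190 → 1341
Giving 1010 / 3838 / 3524 / 6430 / 6036 / 1909 / 1341.
[period 2]
Births: 3524 * 0.117 = 412
10–19: 1010 * 0.971 = 981
20–29: 3838 * 0.98 = 3761
30–39: 3524 * 0.96 = 3383
40–49: 6430 * 0.951 = 6115
50–59: 6036 * 0.97 = 5855
60–69: 1909 * 0.957 = 1827
Net migration: 0–9 + 220 → 632; 10–19 − 240 → 741; 20–29 + 290 → 4051; 30–39 − 50 → 3333; 40–49 + 140 → 6255; 50–59 + 260 → 6115; 60–69 − 190 → 1637
Giving 632 / 741 / 4051 / 3333 / 6255 / 6115 / 1637.
[period 3]
Births: 4051 * 0.117 = 474
10–19: 632 * 0.971 = 614
20–29: 741 * 0.98 = 726
30–39: 4051 * 0.96 = 3889
40–49: 3333 * 0.951 = 3170
50–59: 6255 * 0.97 = 6067
60–69: 6115 * 0.957 = 5852
Net migration: 0–9 + 220 → 694; 10–19 − 240 → 374; 20–29 + 290 → 1016; 30–39 − 50 → 3839; 40–49 + 140 → 3310; 50–59 + 260 → 6327; 60–69 − 190 → 5662
Giving 694 / 374 / 1016 / 3839 / 3310 / 6327 / 5662.
[period 4]
Births: 1016 * 0.117 = 119
10–19: 694 * 0.971 = 674
20–29: 374 * 0.98 = 367
30–39: 1016 * 0.96 = 975
40–49: 3839 * 0.951 = 3651
50–59: 3310 * 0.97 = 3211
60–69: 6327 * 0.957 = 6055
Net migration: 0–9 + 220 → 339; 10–19 − 240 → 434; 20–29 + 290 → 657; 30–39 − 50 → 925; 40–49 + 140 → 3791; 50–59 + 260 → 3471; 60–69 − 190 → 5865
Giving 339 / 434 / 657 / 925 / 3791 / 3471 / 5865.
Dependents (band 0–9 + band 60–69) = 339 + 5865 = 6204; working-age = 9278; ratio = 6204/9278 × 100 = 66.9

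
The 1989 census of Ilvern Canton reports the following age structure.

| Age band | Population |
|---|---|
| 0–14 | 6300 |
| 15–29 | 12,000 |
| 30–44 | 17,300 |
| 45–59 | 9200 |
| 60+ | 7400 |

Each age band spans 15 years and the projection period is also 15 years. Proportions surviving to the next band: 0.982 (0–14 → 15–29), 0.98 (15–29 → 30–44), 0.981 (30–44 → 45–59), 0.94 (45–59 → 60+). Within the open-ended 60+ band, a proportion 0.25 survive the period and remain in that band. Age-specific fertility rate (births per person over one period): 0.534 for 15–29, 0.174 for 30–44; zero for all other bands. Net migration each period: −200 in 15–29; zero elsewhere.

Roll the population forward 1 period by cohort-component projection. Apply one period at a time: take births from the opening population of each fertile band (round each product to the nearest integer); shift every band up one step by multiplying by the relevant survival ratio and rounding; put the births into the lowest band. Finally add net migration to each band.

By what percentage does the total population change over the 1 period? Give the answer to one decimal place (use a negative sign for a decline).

4.7

Numbering the bands 1..5 from youngest to oldest:
— Period 1 —
Births: 12000 × 0.534 = 6408 ; 17300 × 0.174 = 3010 → total 9418
Band 2: 6300 × 0.982 = 6187
Band 3: 12000 × 0.98 = 11760
Band 4: 17300 × 0.981 = 16971
Band 5: 9200 × 0.94 + 7400 × 0.25 = 8648 + 1850 = 10498
Net migration: Band 2 − 200 → 5987
Population now: 0–14=9418, 15–29=5987, 30–44=11760, 45–59=16971, 60+=10498
Total: 52200 → 54634; change = 2434; percentage change = 4.7%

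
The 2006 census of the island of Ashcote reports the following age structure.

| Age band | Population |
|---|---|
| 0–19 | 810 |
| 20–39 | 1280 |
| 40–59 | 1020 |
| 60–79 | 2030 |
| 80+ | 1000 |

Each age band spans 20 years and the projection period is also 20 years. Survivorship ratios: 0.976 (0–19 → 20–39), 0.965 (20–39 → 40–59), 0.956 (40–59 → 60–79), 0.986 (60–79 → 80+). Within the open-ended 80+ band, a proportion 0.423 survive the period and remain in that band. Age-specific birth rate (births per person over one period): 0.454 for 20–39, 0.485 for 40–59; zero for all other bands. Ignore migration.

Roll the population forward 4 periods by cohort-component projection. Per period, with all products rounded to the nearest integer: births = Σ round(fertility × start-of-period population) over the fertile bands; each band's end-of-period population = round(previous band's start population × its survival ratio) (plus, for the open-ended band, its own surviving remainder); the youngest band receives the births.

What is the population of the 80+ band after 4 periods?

1567

Period 1.
Births: 1280 * 0.454 = 581, 1020 * 0.485 = 495 ⇒ total 1076
20–39: 810 * 0.976 = 791
40–59: 1280 * 0.965 = 1235
60–79: 1020 * 0.956 = 975
80+: 2030 * 0.986 + 1000 * 0.423 = 2002 + 423 = 2425
End of period: [1076, 791, 1235, 975, 2425]
Period 2.
Births: 791 * 0.454 = 359, 1235 * 0.485 = 599 ⇒ total 958
20–39: 1076 * 0.976 = 1050
40–59: 791 * 0.965 = 763
60–79: 1235 * 0.956 = 1181
80+: 975 * 0.986 + 2425 * 0.423 = 961 + 1026 = 1987
End of period: [958, 1050, 763, 1181, 1987]
Period 3.
Births: 1050 * 0.454 = 477, 763 * 0.485 = 370 ⇒ total 847
20–39: 958 * 0.976 = 935
40–59: 1050 * 0.965 = 1013
60–79: 763 * 0.956 = 729
80+: 1181 * 0.986 + 1987 * 0.423 = 1164 + 841 = 2005
End of period: [847, 935, 1013, 729, 2005]
Period 4.
Births: 935 * 0.454 = 424, 1013 * 0.485 = 491 ⇒ total 915
20–39: 847 * 0.976 = 827
40–59: 935 * 0.965 = 902
60–79: 1013 * 0.956 = 968
80+: 729 * 0.986 + 2005 * 0.423 = 719 + 848 = 1567
End of period: [915, 827, 902, 968, 1567]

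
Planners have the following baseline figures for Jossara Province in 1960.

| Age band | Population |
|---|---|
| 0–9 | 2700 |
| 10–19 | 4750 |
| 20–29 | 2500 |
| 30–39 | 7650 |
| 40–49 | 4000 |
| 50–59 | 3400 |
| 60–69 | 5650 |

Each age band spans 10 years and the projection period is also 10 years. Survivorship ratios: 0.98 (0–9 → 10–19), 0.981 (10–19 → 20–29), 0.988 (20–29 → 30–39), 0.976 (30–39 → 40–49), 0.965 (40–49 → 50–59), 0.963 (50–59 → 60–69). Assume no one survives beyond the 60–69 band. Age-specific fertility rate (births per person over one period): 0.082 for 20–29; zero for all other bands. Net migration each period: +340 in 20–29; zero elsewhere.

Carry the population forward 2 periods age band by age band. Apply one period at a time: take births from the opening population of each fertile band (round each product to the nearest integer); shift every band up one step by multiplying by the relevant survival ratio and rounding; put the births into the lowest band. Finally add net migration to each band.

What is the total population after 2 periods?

21820

Period 1.
Births: 2500 × 0.082 = 205
10–19: 2700 × 0.98 = 2646
20–29: 4750 × 0.981 = 4660
30–39: 2500 × 0.988 = 2470
40–49: 7650 × 0.976 = 7466
50–59: 4000 × 0.965 = 3860
60–69: 3400 × 0.963 = 3274
Net migration: 20–29 + 340 → 5000
Giving 205 / 2646 / 5000 / 2470 / 7466 / 3860 / 3274.
Period 2.
Births: 5000 × 0.082 = 410
10–19: 205 × 0.98 = 201
20–29: 2646 × 0.981 = 2596
30–39: 5000 × 0.988 = 4940
40–49: 2470 × 0.976 = 2411
50–59: 7466 × 0.965 = 7205
60–69: 3860 × 0.963 = 3717
Net migration: 20–29 + 340 → 2936
Giving 410 / 201 / 2936 / 4940 / 2411 / 7205 / 3717.
Total after period 2: 410 + 201 + 2936 + 4940 + 2411 + 7205 + 3717 = 21820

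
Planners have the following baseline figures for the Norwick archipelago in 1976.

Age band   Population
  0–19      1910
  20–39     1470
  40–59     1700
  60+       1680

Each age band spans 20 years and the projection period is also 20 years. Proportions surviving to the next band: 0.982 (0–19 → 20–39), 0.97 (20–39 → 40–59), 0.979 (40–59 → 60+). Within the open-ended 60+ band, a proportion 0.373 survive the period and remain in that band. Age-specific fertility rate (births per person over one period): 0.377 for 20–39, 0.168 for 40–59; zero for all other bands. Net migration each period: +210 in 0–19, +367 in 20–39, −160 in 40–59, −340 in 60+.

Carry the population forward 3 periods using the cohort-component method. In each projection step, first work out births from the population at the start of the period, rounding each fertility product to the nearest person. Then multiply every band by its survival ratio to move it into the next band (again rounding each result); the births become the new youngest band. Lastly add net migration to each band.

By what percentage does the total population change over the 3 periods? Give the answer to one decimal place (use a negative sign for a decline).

-9.4

After projecting period 1:
Births: 1470 × 0.377 = 554, 1700 × 0.168 = 286 — total 840
20–39: 1910 × 0.982 = 1876
40–59: 1470 × 0.97 = 1426
60+: 1700 × 0.979 + 1680 × 0.373 = 1664 + 627 = 2291
Net migration: 0–19 + 210 → 1050; 20–39 + 367 → 2243; 40–59 − 160 → 1266; 60+ − 340 → 1951
Population now: 0–19=1050, 20–39=2243, 40–59=1266, 60+=1951
After projecting period 2:
Births: 2243 × 0.377 = 846, 1266 × 0.168 = 213 — total 1059
20–39: 1050 × 0.982 = 1031
40–59: 2243 × 0.97 = 2176
60+: 1266 × 0.979 + 1951 × 0.373 = 1239 + 728 = 1967
Net migration: 0–19 + 210 → 1269; 20–39 + 367 → 1398; 40–59 − 160 → 2016; 60+ − 340 → 1627
Population now: 0–19=1269, 20–39=1398, 40–59=2016, 60+=1627
After projecting period 3:
Births: 1398 × 0.377 = 527, 2016 × 0.168 = 339 — total 866
20–39: 1269 × 0.982 = 1246
40–59: 1398 × 0.97 = 1356
60+: 2016 × 0.979 + 1627 × 0.373 = 1974 + 607 = 2581
Net migration: 0–19 + 210 → 1076; 20–39 + 367 → 1613; 40–59 − 160 → 1196; 60+ − 340 → 2241
Population now: 0–19=1076, 20–39=1613, 40–59=1196, 60+=2241
Total: 6760 → 6126; change = -634; percentage change = -9.4%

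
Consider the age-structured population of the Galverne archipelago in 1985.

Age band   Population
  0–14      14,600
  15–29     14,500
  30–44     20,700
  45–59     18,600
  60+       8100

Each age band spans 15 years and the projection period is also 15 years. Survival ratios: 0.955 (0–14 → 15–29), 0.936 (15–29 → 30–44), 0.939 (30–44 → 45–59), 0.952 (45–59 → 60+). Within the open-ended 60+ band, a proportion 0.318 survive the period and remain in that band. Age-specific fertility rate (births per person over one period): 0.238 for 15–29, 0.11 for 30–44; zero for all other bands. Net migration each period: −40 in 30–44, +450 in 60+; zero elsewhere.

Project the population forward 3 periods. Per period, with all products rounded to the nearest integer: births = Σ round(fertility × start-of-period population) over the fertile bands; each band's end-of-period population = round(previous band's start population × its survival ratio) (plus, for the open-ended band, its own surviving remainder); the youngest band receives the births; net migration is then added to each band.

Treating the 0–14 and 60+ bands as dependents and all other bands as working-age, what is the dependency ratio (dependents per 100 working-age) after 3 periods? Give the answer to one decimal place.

Let band 1 be 0–14 through band 5 = 60+.
[period 1]
Births: 14500 × 0.238 = 3451, 20700 × 0.11 = 2277 → 5728
Band 2: 14600 × 0.955 = 13943
Band 3: 14500 × 0.936 = 13572
Band 4: 20700 × 0.939 = 19437
Band 5: 18600 × 0.952 + 8100 × 0.318 = 17707 + 2576 = 20283
Net migration: Band 3 − 40 → 13532; Band 5 + 450 → 20733
End of period: [5728, 13943, 13532, 19437, 20733]
[period 2]
Births: 13943 × 0.238 = 3318, 13532 × 0.11 = 1489 → 4807
Band 2: 5728 × 0.955 = 5470
Band 3: 13943 × 0.936 = 13051
Band 4: 13532 × 0.939 = 12707
Band 5: 19437 × 0.952 + 20733 × 0.318 = 18504 + 6593 = 25097
Net migration: Band 3 − 40 → 13011; Band 5 + 450 → 25547
End of period: [4807, 5470, 13011, 12707, 25547]
[period 3]
Births: 5470 × 0.238 = 1302, 13011 × 0.11 = 1431 → 2733
Band 2: 4807 × 0.955 = 4591
Band 3: 5470 × 0.936 = 5120
Band 4: 13011 × 0.939 = 12217
Band 5: 12707 × 0.952 + 25547 × 0.318 = 12097 + 8124 = 20221
Net migration: Band 3 − 40 → 5080; Band 5 + 450 → 20671
End of period: [2733, 4591, 5080, 12217, 20671]
Dependents (band 0–14 + band 60+) = 2733 + 20671 = 23404; working-age = 21888; ratio = 23404/21888 × 100 = 106.9

106.9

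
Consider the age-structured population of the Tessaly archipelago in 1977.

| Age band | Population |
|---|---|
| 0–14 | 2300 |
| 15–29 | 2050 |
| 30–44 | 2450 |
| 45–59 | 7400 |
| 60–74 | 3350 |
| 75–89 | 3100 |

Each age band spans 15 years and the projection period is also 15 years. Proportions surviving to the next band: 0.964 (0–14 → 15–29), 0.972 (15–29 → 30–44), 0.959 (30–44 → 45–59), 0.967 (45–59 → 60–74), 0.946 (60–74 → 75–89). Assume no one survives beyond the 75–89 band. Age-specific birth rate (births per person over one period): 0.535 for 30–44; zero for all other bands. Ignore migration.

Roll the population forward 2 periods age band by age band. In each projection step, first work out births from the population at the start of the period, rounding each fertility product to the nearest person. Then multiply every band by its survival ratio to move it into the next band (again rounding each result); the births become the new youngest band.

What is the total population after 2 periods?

15438

Period 1.
Births: 2450 × 0.535 = 1311
15–29: 2300 × 0.964 = 2217
30–44: 2050 × 0.972 = 1993
45–59: 2450 × 0.959 = 2350
60–74: 7400 × 0.967 = 7156
75–89: 3350 × 0.946 = 3169
Population now: 0–14=1311, 15–29=2217, 30–44=1993, 45–59=2350, 60–74=7156, 75–89=3169
Period 2.
Births: 1993 × 0.535 = 1066
15–29: 1311 × 0.964 = 1264
30–44: 2217 × 0.972 = 2155
45–59: 1993 × 0.959 = 1911
60–74: 2350 × 0.967 = 2272
75–89: 7156 × 0.946 = 6770
Population now: 0–14=1066, 15–29=1264, 30–44=2155, 45–59=1911, 60–74=2272, 75–89=6770
Total after period 2: 1066 + 1264 + 2155 + 1911 + 2272 + 6770 = 15438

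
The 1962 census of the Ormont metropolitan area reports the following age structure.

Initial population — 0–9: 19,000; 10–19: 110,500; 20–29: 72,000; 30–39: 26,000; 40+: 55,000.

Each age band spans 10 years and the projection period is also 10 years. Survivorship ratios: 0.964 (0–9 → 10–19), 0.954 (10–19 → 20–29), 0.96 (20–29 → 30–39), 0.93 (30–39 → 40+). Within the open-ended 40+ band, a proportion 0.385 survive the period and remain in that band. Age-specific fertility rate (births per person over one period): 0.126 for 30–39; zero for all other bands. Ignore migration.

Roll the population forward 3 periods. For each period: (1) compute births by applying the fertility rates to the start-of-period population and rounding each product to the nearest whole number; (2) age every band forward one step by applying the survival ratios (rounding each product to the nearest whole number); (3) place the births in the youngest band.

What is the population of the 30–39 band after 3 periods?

Let band 1 be 0–9 through band 5 = 40+.
Period 1:
Births: 26000 × 0.126 = 3276
Band 2: 19000 × 0.964 = 18316
Band 3: 110500 × 0.954 = 105417
Band 4: 72000 × 0.96 = 69120
Band 5: 26000 × 0.93 + 55000 × 0.385 = 24180 + 21175 = 45355
Population now: 0–9=3276, 10–19=18316, 20–29=105417, 30–39=69120, 40+=45355
Period 2:
Births: 69120 × 0.126 = 8709
Band 2: 3276 × 0.964 = 3158
Band 3: 18316 × 0.954 = 17473
Band 4: 105417 × 0.96 = 101200
Band 5: 69120 × 0.93 + 45355 × 0.385 = 64282 + 17462 = 81744
Population now: 0–9=8709, 10–19=3158, 20–29=17473, 30–39=101200, 40+=81744
Period 3:
Births: 101200 × 0.126 = 12751
Band 2: 8709 × 0.964 = 8395
Band 3: 3158 × 0.954 = 3013
Band 4: 17473 × 0.96 = 16774
Band 5: 101200 × 0.93 + 81744 × 0.385 = 94116 + 31471 = 125587
Population now: 0–9=12751, 10–19=8395, 20–29=3013, 30–39=16774, 40+=125587

16774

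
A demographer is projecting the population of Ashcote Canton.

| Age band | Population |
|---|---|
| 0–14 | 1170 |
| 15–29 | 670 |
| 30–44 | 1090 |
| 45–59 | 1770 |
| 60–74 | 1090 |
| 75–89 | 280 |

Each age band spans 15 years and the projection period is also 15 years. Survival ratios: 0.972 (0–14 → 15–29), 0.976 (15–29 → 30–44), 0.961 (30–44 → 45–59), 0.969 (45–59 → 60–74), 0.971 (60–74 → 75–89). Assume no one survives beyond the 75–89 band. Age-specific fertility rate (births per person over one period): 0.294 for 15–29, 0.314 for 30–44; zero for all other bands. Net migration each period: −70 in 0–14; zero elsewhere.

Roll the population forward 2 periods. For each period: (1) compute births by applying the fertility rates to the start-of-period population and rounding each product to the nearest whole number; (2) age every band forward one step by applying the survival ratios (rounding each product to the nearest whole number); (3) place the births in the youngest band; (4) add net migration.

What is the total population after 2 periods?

Numbering the bands 1..6 from youngest to oldest:
After projecting period 1:
Births: 670 * 0.294 = 197, 1090 * 0.314 = 342 ⇒ total 539
Band 2: 1170 * 0.972 = 1137
Band 3: 670 * 0.976 = 654
Band 4: 1090 * 0.961 = 1047
Band 5: 1770 * 0.969 = 1715
Band 6: 1090 * 0.971 = 1058
Net migration: Band 1 − 70 → 469
Giving 469 / 1137 / 654 / 1047 / 1715 / 1058.
After projecting period 2:
Births: 1137 * 0.294 = 334, 654 * 0.314 = 205 ⇒ total 539
Band 2: 469 * 0.972 = 456
Band 3: 1137 * 0.976 = 1110
Band 4: 654 * 0.961 = 628
Band 5: 1047 * 0.969 = 1015
Band 6: 1715 * 0.971 = 1665
Net migration: Band 1 − 70 → 469
Giving 469 / 456 / 1110 / 628 / 1015 / 1665.
Total after period 2: 469 + 456 + 1110 + 628 + 1015 + 1665 = 5343

5343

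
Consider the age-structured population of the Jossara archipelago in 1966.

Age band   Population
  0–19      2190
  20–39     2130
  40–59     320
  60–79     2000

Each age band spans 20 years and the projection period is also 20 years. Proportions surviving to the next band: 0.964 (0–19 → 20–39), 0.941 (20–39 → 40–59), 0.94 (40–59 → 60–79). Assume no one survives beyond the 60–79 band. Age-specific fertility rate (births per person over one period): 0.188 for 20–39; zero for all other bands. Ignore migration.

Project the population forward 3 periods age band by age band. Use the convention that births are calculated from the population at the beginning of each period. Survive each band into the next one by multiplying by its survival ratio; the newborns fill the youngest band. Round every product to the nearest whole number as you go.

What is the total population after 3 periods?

After projecting period 1:
Births: 2130 × 0.188 = 400
20–39: 2190 × 0.964 = 2111
40–59: 2130 × 0.941 = 2004
60–79: 320 × 0.94 = 301
Population now: 0–19=400, 20–39=2111, 40–59=2004, 60–79=301
After projecting period 2:
Births: 2111 × 0.188 = 397
20–39: 400 × 0.964 = 386
40–59: 2111 × 0.941 = 1986
60–79: 2004 × 0.94 = 1884
Population now: 0–19=397, 20–39=386, 40–59=1986, 60–79=1884
After projecting period 3:
Births: 386 × 0.188 = 73
20–39: 397 × 0.964 = 383
40–59: 386 × 0.941 = 363
60–79: 1986 × 0.94 = 1867
Population now: 0–19=73, 20–39=383, 40–59=363, 60–79=1867
Total after period 3: 73 + 383 + 363 + 1867 = 2686

2686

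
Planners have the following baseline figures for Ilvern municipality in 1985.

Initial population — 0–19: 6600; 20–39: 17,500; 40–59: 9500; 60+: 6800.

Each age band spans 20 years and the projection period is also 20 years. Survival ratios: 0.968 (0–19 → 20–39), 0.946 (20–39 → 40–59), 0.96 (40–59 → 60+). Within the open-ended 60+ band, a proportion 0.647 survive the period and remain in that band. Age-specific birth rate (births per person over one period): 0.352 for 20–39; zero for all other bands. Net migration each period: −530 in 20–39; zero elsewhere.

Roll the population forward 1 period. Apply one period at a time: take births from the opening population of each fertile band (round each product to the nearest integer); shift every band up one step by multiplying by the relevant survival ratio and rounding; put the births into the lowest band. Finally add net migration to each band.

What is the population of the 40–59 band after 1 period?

16555

Numbering the groups 1..4 from youngest to oldest:
— Period 1 —
Births: 17500 * 0.352 = 6160
Group 2: 6600 * 0.968 = 6389
Group 3: 17500 * 0.946 = 16555
Group 4: 9500 * 0.96 + 6800 * 0.647 = 9120 + 4400 = 13520
Net migration: Group 2 − 530 → 5859
End of period: [6160, 5859, 16555, 13520]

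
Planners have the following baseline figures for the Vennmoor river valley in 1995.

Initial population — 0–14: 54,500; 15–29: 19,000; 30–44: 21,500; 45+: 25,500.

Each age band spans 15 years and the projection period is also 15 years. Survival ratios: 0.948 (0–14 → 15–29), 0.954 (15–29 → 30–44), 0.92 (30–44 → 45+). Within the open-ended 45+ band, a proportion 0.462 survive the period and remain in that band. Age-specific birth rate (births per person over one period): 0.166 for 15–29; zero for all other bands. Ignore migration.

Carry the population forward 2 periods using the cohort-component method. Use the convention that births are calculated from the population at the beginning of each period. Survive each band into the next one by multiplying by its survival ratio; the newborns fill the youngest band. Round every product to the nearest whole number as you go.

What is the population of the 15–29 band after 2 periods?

2990

Numbering the bands 1..4 from youngest to oldest:
[period 1]
Births: 19000 * 0.166 = 3154
Band 2: 54500 * 0.948 = 51666
Band 3: 19000 * 0.954 = 18126
Band 4: 21500 * 0.92 + 25500 * 0.462 = 19780 + 11781 = 31561
Population now: 0–14=3154, 15–29=51666, 30–44=18126, 45+=31561
[period 2]
Births: 51666 * 0.166 = 8577
Band 2: 3154 * 0.948 = 2990
Band 3: 51666 * 0.954 = 49289
Band 4: 18126 * 0.92 + 31561 * 0.462 = 16676 + 14581 = 31257
Population now: 0–14=8577, 15–29=2990, 30–44=49289, 45+=31257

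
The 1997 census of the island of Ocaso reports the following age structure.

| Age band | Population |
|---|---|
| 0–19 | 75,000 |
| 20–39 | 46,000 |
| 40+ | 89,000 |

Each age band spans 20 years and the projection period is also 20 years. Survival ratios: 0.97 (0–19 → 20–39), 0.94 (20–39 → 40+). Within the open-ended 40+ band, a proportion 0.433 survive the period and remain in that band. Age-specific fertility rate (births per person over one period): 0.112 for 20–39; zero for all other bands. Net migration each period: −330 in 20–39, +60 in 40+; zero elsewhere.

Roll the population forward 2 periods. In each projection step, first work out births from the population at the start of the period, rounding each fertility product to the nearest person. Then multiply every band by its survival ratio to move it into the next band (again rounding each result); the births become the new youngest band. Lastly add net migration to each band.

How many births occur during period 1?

5152

— Period 1 —
Births: 46000 × 0.112 = 5152
20–39: 75000 × 0.97 = 72750
40+: 46000 × 0.94 + 89000 × 0.433 = 43240 + 38537 = 81777
Net migration: 20–39 − 330 → 72420; 40+ + 60 → 81837
→ [5152, 72420, 81837]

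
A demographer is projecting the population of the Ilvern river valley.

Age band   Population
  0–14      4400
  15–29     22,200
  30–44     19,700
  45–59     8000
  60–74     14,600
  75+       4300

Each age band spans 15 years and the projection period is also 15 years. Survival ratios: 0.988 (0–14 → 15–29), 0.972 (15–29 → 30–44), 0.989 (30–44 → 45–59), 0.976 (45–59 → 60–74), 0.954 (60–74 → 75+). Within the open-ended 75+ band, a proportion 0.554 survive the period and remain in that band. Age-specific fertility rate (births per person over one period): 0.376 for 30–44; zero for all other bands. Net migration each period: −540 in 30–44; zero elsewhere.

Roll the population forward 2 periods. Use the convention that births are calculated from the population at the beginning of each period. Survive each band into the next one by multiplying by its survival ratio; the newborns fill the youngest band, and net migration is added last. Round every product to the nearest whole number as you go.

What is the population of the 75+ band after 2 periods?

16485

— Period 1 —
Births: 19700 × 0.376 = 7407
15–29: 4400 × 0.988 = 4347
30–44: 22200 × 0.972 = 21578
45–59: 19700 × 0.989 = 19483
60–74: 8000 × 0.976 = 7808
75+: 14600 × 0.954 + 4300 × 0.554 = 13928 + 2382 = 16310
Net migration: 30–44 − 540 → 21038
End of period: [7407, 4347, 21038, 19483, 7808, 16310]
— Period 2 —
Births: 21038 × 0.376 = 7910
15–29: 7407 × 0.988 = 7318
30–44: 4347 × 0.972 = 4225
45–59: 21038 × 0.989 = 20807
60–74: 19483 × 0.976 = 19015
75+: 7808 × 0.954 + 16310 × 0.554 = 7449 + 9036 = 16485
Net migration: 30–44 − 540 → 3685
End of period: [7910, 7318, 3685, 20807, 19015, 16485]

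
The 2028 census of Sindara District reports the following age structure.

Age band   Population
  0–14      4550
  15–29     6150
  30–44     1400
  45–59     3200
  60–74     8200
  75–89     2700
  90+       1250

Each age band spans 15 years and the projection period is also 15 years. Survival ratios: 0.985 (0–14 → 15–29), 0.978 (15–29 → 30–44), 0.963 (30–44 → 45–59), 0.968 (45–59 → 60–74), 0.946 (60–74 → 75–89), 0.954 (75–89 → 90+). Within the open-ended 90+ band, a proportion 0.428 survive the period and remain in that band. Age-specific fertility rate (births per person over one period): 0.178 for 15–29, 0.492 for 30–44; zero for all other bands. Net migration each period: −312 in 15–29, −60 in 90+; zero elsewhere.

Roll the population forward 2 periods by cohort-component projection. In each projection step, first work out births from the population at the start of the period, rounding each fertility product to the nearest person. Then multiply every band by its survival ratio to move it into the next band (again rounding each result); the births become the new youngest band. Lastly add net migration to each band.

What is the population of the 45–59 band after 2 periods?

(Bands numbered youngest = 1 to oldest = 7.)
Period 1:
Births: 6150 * 0.178 = 1095 ; 1400 * 0.492 = 689 ⇒ total 1784
Band 2: 4550 * 0.985 = 4482
Band 3: 6150 * 0.978 = 6015
Band 4: 1400 * 0.963 = 1348
Band 5: 3200 * 0.968 = 3098
Band 6: 8200 * 0.946 = 7757
Band 7: 2700 * 0.954 + 1250 * 0.428 = 2576 + 535 = 3111
Net migration: Band 2 − 312 → 4170; Band 7 − 60 → 3051
→ [1784, 4170, 6015, 1348, 3098, 7757, 3051]
Period 2:
Births: 4170 * 0.178 = 742 ; 6015 * 0.492 = 2959 ⇒ total 3701
Band 2: 1784 * 0.985 = 1757
Band 3: 4170 * 0.978 = 4078
Band 4: 6015 * 0.963 = 5792
Band 5: 1348 * 0.968 = 1305
Band 6: 3098 * 0.946 = 2931
Band 7: 7757 * 0.954 + 3051 * 0.428 = 7400 + 1306 = 8706
Net migration: Band 2 − 312 → 1445; Band 7 − 60 → 8646
→ [3701, 1445, 4078, 5792, 1305, 2931, 8646]

5792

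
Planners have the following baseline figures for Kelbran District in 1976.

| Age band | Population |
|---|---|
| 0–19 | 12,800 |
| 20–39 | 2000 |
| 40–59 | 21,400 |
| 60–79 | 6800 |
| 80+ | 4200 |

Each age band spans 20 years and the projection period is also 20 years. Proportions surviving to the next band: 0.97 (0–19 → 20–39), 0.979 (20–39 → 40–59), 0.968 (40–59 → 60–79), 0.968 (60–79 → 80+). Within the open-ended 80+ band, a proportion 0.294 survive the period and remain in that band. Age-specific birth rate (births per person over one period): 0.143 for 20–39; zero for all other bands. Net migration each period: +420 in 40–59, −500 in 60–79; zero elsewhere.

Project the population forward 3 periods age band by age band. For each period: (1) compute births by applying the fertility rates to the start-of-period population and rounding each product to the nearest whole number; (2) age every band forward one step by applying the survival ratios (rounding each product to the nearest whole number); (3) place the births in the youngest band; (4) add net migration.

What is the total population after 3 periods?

Numbering the bands 1..5 from youngest to oldest:
[period 1]
Births: 2000 * 0.143 = 286
Band 2: 12800 * 0.97 = 12416
Band 3: 2000 * 0.979 = 1958
Band 4: 21400 * 0.968 = 20715
Band 5: 6800 * 0.968 + 4200 * 0.294 = 6582 + 1235 = 7817
Net migration: Band 3 + 420 → 2378; Band 4 − 500 → 20215
End of period: [286, 12416, 2378, 20215, 7817]
[period 2]
Births: 12416 * 0.143 = 1775
Band 2: 286 * 0.97 = 277
Band 3: 12416 * 0.979 = 12155
Band 4: 2378 * 0.968 = 2302
Band 5: 20215 * 0.968 + 7817 * 0.294 = 19568 + 2298 = 21866
Net migration: Band 3 + 420 → 12575; Band 4 − 500 → 1802
End of period: [1775, 277, 12575, 1802, 21866]
[period 3]
Births: 277 * 0.143 = 40
Band 2: 1775 * 0.97 = 1722
Band 3: 277 * 0.979 = 271
Band 4: 12575 * 0.968 = 12173
Band 5: 1802 * 0.968 + 21866 * 0.294 = 1744 + 6429 = 8173
Net migration: Band 3 + 420 → 691; Band 4 − 500 → 11673
End of period: [40, 1722, 691, 11673, 8173]
Total after period 3: 40 + 1722 + 691 + 11673 + 8173 = 22299

22299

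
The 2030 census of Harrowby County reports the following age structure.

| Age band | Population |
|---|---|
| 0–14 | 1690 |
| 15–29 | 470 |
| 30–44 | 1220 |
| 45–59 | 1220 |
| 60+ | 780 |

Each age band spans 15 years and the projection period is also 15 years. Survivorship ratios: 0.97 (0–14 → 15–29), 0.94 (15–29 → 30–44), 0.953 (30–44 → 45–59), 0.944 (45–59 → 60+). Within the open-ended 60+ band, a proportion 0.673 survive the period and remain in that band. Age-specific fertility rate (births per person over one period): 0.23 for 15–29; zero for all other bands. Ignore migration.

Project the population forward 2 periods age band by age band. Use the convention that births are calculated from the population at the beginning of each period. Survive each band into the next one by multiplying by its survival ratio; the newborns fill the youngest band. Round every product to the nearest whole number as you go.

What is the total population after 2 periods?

4671

(Groups numbered youngest = 1 to oldest = 5.)
— Period 1 —
Births: 470 × 0.23 = 108
Group 2: 1690 × 0.97 = 1639
Group 3: 470 × 0.94 = 442
Group 4: 1220 × 0.953 = 1163
Group 5: 1220 × 0.944 + 780 × 0.673 = 1152 + 525 = 1677
Population now: 0–14=108, 15–29=1639, 30–44=442, 45–59=1163, 60+=1677
— Period 2 —
Births: 1639 × 0.23 = 377
Group 2: 108 × 0.97 = 105
Group 3: 1639 × 0.94 = 1541
Group 4: 442 × 0.953 = 421
Group 5: 1163 × 0.944 + 1677 × 0.673 = 1098 + 1129 = 2227
Population now: 0–14=377, 15–29=105, 30–44=1541, 45–59=421, 60+=2227
Total after period 2: 377 + 105 + 1541 + 421 + 2227 = 4671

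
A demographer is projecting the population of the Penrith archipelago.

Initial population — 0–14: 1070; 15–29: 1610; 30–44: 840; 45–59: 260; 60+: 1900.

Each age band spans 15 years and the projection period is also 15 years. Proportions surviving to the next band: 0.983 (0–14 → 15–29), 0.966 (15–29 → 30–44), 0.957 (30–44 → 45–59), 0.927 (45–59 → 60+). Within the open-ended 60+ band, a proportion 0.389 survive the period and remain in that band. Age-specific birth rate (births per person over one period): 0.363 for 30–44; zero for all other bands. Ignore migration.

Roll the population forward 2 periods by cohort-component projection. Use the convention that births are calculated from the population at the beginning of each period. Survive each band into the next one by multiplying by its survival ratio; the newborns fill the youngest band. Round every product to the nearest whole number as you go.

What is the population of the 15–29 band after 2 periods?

Period 1.
Births: 840 * 0.363 = 305
15–29: 1070 * 0.983 = 1052
30–44: 1610 * 0.966 = 1555
45–59: 840 * 0.957 = 804
60+: 260 * 0.927 + 1900 * 0.389 = 241 + 739 = 980
Population now: 0–14=305, 15–29=1052, 30–44=1555, 45–59=804, 60+=980
Period 2.
Births: 1555 * 0.363 = 564
15–29: 305 * 0.983 = 300
30–44: 1052 * 0.966 = 1016
45–59: 1555 * 0.957 = 1488
60+: 804 * 0.927 + 980 * 0.389 = 745 + 381 = 1126
Population now: 0–14=564, 15–29=300, 30–44=1016, 45–59=1488, 60+=1126

300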